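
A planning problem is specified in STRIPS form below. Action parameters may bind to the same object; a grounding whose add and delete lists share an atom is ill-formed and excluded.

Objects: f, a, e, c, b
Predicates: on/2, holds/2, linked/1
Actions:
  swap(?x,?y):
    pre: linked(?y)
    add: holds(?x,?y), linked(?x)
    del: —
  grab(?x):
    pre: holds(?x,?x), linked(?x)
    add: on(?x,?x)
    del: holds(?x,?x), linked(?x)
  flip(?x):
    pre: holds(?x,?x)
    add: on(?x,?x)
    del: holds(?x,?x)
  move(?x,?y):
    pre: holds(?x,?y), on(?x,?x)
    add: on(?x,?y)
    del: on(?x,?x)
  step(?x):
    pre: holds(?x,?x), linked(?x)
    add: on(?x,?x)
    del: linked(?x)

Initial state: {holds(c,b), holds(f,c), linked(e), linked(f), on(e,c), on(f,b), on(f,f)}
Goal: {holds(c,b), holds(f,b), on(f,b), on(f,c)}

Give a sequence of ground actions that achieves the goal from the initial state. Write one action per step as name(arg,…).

swap(b,f); swap(f,b); move(f,c)

1. swap(b,f)  →  {holds(b,f), holds(c,b), holds(f,c), linked(b), linked(e), linked(f), on(e,c), on(f,b), on(f,f)}
2. swap(f,b)  →  {holds(b,f), holds(c,b), holds(f,b), holds(f,c), linked(b), linked(e), linked(f), on(e,c), on(f,b), on(f,f)}
3. move(f,c)  →  {holds(b,f), holds(c,b), holds(f,b), holds(f,c), linked(b), linked(e), linked(f), on(e,c), on(f,b), on(f,c)}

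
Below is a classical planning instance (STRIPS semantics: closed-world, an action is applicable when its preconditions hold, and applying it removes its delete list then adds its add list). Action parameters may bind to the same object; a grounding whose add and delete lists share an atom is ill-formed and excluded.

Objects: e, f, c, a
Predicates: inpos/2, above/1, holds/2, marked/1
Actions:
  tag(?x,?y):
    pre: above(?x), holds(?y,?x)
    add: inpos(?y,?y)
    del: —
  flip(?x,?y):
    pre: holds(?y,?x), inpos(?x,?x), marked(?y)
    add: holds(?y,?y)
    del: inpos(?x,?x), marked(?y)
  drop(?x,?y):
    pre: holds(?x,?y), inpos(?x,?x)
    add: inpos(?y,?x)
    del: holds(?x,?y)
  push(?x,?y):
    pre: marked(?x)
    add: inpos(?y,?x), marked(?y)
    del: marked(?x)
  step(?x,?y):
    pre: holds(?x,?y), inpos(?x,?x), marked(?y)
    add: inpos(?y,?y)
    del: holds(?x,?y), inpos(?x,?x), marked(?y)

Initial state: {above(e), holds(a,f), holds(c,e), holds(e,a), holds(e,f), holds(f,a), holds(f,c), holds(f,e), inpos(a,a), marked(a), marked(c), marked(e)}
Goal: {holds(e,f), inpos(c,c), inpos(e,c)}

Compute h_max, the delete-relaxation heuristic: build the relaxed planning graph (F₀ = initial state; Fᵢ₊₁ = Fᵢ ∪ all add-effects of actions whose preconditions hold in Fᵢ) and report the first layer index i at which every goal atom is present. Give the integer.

1

F0 = init (12 atoms)
F1 = F0 ∪ {holds(e,e), inpos(a,c), inpos(a,e), inpos(c,a), inpos(c,c), inpos(c,e), inpos(e,a), inpos(e,c), inpos(f,a), inpos(f,c), inpos(f,e), inpos(f,f), marked(f)}  (25 atoms)
goal ⊆ F1  ⇒  h_max = 1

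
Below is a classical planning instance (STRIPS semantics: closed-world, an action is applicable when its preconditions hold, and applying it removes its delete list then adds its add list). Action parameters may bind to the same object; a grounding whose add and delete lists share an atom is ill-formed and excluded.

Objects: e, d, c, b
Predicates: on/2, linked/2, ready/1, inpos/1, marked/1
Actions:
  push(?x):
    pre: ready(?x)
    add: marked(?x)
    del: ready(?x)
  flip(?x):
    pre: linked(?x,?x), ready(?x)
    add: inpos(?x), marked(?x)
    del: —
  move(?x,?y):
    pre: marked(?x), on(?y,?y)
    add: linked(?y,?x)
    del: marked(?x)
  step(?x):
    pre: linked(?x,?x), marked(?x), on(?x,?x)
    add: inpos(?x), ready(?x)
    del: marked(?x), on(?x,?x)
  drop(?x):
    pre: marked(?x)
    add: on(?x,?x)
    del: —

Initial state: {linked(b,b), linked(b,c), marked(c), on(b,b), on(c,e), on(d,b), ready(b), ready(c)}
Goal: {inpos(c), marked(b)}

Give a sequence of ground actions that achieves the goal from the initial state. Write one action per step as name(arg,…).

push(b); drop(c); move(c,c); flip(c)

1. push(b)  →  {linked(b,b), linked(b,c), marked(b), marked(c), on(b,b), on(c,e), on(d,b), ready(c)}
2. drop(c)  →  {linked(b,b), linked(b,c), marked(b), marked(c), on(b,b), on(c,c), on(c,e), on(d,b), ready(c)}
3. move(c,c)  →  {linked(b,b), linked(b,c), linked(c,c), marked(b), on(b,b), on(c,c), on(c,e), on(d,b), ready(c)}
4. flip(c)  →  {inpos(c), linked(b,b), linked(b,c), linked(c,c), marked(b), marked(c), on(b,b), on(c,c), on(c,e), on(d,b), ready(c)}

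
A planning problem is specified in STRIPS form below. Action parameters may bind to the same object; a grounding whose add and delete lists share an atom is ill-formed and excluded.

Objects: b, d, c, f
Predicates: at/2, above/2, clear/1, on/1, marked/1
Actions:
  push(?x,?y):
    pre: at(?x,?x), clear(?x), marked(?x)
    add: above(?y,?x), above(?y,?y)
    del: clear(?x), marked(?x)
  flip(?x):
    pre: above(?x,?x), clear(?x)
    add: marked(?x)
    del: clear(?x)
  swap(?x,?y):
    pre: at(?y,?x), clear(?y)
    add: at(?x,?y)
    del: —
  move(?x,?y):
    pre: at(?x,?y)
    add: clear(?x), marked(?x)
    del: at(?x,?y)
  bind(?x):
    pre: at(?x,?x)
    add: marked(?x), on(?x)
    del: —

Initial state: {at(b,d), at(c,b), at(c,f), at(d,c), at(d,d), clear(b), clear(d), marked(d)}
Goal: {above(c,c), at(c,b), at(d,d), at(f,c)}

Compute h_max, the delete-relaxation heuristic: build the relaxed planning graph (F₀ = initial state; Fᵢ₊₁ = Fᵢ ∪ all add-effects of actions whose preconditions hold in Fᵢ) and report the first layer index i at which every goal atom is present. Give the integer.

2

F0 = init (8 atoms)
F1 = F0 ∪ {above(b,b), above(b,d), above(c,c), above(c,d), above(d,d), above(f,d), above(f,f), at(c,d), at(d,b), clear(c), marked(b), marked(c), on(d)}  (21 atoms)
F2 = F1 ∪ {at(b,c), at(f,c)}  (23 atoms)
goal ⊆ F2  ⇒  h_max = 2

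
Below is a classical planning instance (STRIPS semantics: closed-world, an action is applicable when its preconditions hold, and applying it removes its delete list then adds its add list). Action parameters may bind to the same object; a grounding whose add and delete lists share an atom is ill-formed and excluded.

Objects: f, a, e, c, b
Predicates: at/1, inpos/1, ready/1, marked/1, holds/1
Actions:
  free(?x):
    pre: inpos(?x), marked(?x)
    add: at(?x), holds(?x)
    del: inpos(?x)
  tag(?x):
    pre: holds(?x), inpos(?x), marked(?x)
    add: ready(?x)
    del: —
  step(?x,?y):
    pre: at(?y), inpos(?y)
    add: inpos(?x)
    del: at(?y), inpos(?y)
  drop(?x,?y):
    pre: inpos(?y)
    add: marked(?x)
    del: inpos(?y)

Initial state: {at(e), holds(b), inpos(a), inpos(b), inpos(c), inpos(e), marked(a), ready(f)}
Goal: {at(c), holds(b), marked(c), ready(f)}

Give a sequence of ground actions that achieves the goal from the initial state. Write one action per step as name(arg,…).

1. drop(c,a)  →  {at(e), holds(b), inpos(b), inpos(c), inpos(e), marked(a), marked(c), ready(f)}
2. free(c)  →  {at(c), at(e), holds(b), holds(c), inpos(b), inpos(e), marked(a), marked(c), ready(f)}

drop(c,a); free(c)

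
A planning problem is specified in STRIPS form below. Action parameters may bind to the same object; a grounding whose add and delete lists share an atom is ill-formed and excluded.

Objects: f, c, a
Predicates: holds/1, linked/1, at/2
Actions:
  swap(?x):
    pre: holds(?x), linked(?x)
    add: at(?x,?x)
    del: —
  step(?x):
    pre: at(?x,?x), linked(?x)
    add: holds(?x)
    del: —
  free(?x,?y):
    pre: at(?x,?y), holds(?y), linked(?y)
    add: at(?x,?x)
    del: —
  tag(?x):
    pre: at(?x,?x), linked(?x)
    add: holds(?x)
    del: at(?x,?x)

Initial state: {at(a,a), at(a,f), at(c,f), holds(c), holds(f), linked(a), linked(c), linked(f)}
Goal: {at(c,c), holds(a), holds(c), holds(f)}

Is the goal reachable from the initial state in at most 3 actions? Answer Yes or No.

1. swap(c)  →  {at(a,a), at(a,f), at(c,c), at(c,f), holds(c), holds(f), linked(a), linked(c), linked(f)}
2. step(a)  →  {at(a,a), at(a,f), at(c,c), at(c,f), holds(a), holds(c), holds(f), linked(a), linked(c), linked(f)}
optimal plan length = 2; 2 ≤ 3

Yes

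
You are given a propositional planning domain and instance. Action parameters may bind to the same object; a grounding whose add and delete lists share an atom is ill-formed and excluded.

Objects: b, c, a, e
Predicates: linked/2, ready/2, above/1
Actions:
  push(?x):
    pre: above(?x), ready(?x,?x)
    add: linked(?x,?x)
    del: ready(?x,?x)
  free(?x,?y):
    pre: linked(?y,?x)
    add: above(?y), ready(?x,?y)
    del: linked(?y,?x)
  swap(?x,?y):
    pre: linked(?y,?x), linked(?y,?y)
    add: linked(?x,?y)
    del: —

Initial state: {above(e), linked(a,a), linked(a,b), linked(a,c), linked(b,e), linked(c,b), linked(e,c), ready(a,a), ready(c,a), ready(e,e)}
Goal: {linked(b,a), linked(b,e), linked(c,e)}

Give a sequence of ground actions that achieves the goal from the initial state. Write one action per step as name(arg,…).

1. push(e)  →  {above(e), linked(a,a), linked(a,b), linked(a,c), linked(b,e), linked(c,b), linked(e,c), linked(e,e), ready(a,a), ready(c,a)}
2. swap(b,a)  →  {above(e), linked(a,a), linked(a,b), linked(a,c), linked(b,a), linked(b,e), linked(c,b), linked(e,c), linked(e,e), ready(a,a), ready(c,a)}
3. swap(c,e)  →  {above(e), linked(a,a), linked(a,b), linked(a,c), linked(b,a), linked(b,e), linked(c,b), linked(c,e), linked(e,c), linked(e,e), ready(a,a), ready(c,a)}

push(e); swap(b,a); swap(c,e)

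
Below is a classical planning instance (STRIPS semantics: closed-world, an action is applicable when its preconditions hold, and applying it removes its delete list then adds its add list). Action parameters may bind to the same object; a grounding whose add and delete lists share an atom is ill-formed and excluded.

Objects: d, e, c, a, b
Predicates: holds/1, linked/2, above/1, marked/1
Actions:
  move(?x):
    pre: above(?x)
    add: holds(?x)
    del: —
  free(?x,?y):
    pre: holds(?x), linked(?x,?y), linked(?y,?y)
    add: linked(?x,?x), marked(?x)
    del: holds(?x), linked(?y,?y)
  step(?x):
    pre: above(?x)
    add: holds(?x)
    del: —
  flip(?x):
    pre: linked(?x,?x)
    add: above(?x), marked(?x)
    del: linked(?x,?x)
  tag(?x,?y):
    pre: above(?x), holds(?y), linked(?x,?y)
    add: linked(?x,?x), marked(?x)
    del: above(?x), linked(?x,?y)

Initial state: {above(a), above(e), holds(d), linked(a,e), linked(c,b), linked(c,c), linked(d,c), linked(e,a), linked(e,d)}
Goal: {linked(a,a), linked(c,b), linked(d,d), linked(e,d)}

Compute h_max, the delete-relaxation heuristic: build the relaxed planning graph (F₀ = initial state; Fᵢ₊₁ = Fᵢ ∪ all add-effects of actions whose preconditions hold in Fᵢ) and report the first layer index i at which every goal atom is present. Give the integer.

2

F0 = init (9 atoms)
F1 = F0 ∪ {above(c), holds(a), holds(e), linked(d,d), linked(e,e), marked(c), marked(d), marked(e)}  (17 atoms)
F2 = F1 ∪ {above(d), holds(c), linked(a,a), marked(a)}  (21 atoms)
goal ⊆ F2  ⇒  h_max = 2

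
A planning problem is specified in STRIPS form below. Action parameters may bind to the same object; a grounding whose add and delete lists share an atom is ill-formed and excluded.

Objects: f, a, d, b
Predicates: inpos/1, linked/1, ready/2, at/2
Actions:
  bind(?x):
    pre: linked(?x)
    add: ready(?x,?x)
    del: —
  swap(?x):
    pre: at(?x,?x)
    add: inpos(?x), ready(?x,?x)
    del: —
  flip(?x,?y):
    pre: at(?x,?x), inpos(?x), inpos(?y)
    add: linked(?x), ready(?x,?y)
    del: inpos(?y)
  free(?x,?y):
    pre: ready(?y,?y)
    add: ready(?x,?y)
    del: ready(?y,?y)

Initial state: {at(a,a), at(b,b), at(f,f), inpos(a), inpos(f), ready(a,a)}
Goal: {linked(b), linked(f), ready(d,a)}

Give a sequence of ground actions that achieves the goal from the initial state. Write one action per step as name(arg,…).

1. swap(b)  →  {at(a,a), at(b,b), at(f,f), inpos(a), inpos(b), inpos(f), ready(a,a), ready(b,b)}
2. flip(f,f)  →  {at(a,a), at(b,b), at(f,f), inpos(a), inpos(b), linked(f), ready(a,a), ready(b,b), ready(f,f)}
3. flip(b,a)  →  {at(a,a), at(b,b), at(f,f), inpos(b), linked(b), linked(f), ready(a,a), ready(b,a), ready(b,b), ready(f,f)}
4. free(d,a)  →  {at(a,a), at(b,b), at(f,f), inpos(b), linked(b), linked(f), ready(b,a), ready(b,b), ready(d,a), ready(f,f)}

swap(b); flip(f,f); flip(b,a); free(d,a)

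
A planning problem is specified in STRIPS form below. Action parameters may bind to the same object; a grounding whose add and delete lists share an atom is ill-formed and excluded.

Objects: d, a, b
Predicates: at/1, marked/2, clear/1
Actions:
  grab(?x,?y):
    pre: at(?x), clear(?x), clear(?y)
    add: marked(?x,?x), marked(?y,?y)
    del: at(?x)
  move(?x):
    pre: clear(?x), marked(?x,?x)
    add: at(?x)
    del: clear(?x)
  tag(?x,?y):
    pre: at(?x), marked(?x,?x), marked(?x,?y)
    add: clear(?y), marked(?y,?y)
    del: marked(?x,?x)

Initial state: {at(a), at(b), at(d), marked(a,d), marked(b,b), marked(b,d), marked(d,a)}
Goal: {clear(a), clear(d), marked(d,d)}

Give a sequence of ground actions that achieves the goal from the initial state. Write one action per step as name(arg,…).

1. tag(b,d)  →  {at(a), at(b), at(d), clear(d), marked(a,d), marked(b,d), marked(d,a), marked(d,d)}
2. tag(d,a)  →  {at(a), at(b), at(d), clear(a), clear(d), marked(a,a), marked(a,d), marked(b,d), marked(d,a)}
3. grab(d,d)  →  {at(a), at(b), clear(a), clear(d), marked(a,a), marked(a,d), marked(b,d), marked(d,a), marked(d,d)}

tag(b,d); tag(d,a); grab(d,d)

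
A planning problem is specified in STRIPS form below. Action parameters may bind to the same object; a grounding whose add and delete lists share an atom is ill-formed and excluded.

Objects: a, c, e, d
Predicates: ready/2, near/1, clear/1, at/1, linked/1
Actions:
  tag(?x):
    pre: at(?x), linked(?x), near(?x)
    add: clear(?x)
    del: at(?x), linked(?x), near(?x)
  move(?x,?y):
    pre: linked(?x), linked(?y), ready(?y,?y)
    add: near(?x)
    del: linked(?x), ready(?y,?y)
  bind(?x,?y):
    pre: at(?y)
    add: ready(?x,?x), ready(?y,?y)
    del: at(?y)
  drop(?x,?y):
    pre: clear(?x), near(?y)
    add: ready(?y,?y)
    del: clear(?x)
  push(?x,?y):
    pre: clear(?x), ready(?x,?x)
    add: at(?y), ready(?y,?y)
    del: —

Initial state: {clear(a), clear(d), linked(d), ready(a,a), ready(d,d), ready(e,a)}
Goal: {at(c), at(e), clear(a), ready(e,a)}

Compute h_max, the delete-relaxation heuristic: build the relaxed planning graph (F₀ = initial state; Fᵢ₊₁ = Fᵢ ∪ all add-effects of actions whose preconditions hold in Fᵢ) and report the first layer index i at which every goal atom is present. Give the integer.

F0 = init (6 atoms)
F1 = F0 ∪ {at(a), at(c), at(d), at(e), near(d), ready(c,c), ready(e,e)}  (13 atoms)
goal ⊆ F1  ⇒  h_max = 1

1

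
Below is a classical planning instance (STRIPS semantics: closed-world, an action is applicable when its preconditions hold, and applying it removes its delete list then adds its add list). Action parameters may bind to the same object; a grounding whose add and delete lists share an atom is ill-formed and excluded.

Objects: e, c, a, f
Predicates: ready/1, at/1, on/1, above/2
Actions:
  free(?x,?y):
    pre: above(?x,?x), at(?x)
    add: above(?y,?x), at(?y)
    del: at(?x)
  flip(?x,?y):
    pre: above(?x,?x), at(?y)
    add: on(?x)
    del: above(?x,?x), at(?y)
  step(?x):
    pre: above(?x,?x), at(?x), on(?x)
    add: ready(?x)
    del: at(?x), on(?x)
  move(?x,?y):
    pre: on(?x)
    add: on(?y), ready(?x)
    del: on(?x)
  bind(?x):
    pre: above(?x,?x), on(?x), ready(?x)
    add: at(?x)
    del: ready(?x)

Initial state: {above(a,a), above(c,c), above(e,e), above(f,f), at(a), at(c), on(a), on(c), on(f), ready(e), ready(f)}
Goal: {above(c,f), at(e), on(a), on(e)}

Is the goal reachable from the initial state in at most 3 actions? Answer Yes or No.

No

1. free(c,e)  →  {above(a,a), above(c,c), above(e,c), above(e,e), above(f,f), at(a), at(e), on(a), on(c), on(f), ready(e), ready(f)}
2. free(a,f)  →  {above(a,a), above(c,c), above(e,c), above(e,e), above(f,a), above(f,f), at(e), at(f), on(a), on(c), on(f), ready(e), ready(f)}
3. free(f,c)  →  {above(a,a), above(c,c), above(c,f), above(e,c), above(e,e), above(f,a), above(f,f), at(c), at(e), on(a), on(c), on(f), ready(e), ready(f)}
4. flip(e,c)  →  {above(a,a), above(c,c), above(c,f), above(e,c), above(f,a), above(f,f), at(e), on(a), on(c), on(e), on(f), ready(e), ready(f)}
optimal plan length = 4; 4 > 3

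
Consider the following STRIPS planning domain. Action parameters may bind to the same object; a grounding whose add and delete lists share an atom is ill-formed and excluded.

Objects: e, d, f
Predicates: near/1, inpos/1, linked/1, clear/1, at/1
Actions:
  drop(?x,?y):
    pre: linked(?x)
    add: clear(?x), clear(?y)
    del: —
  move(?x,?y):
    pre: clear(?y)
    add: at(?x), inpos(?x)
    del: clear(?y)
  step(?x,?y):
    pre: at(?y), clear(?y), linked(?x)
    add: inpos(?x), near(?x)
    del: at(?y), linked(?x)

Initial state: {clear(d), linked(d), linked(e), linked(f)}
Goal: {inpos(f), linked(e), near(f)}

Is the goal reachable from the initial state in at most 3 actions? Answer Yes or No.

Yes

1. drop(e,e)  →  {clear(d), clear(e), linked(d), linked(e), linked(f)}
2. move(e,d)  →  {at(e), clear(e), inpos(e), linked(d), linked(e), linked(f)}
3. step(f,e)  →  {clear(e), inpos(e), inpos(f), linked(d), linked(e), near(f)}
optimal plan length = 3; 3 ≤ 3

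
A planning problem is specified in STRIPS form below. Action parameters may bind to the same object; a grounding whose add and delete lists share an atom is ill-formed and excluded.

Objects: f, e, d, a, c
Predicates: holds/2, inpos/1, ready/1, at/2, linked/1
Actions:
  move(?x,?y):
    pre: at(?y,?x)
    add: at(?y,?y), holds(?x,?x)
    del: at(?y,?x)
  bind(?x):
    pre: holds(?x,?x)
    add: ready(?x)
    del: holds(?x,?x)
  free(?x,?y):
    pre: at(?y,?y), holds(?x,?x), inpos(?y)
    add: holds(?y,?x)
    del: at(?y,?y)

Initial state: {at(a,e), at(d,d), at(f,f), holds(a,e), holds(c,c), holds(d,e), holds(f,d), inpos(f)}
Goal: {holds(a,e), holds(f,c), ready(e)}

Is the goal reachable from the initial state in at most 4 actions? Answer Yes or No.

1. move(e,a)  →  {at(a,a), at(d,d), at(f,f), holds(a,e), holds(c,c), holds(d,e), holds(e,e), holds(f,d), inpos(f)}
2. bind(e)  →  {at(a,a), at(d,d), at(f,f), holds(a,e), holds(c,c), holds(d,e), holds(f,d), inpos(f), ready(e)}
3. free(c,f)  →  {at(a,a), at(d,d), holds(a,e), holds(c,c), holds(d,e), holds(f,c), holds(f,d), inpos(f), ready(e)}
optimal plan length = 3; 3 ≤ 4

Yes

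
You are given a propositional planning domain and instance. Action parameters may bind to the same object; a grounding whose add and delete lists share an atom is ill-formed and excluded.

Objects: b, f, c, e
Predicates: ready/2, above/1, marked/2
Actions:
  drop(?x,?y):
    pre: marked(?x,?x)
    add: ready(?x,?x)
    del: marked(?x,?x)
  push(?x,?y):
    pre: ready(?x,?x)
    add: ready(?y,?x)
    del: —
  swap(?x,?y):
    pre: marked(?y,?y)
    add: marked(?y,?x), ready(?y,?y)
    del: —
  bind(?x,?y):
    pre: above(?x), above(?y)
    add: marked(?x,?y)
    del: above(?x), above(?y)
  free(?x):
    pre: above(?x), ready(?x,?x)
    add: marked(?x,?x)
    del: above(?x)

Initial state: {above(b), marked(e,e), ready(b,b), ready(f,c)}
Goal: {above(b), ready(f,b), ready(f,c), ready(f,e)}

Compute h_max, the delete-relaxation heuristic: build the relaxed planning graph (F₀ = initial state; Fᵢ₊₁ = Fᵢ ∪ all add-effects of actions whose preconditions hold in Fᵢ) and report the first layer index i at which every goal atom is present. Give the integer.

2

F0 = init (4 atoms)
F1 = F0 ∪ {marked(b,b), marked(e,b), marked(e,c), marked(e,f), ready(c,b), ready(e,b), ready(e,e), ready(f,b)}  (12 atoms)
F2 = F1 ∪ {marked(b,c), marked(b,e), marked(b,f), ready(b,e), ready(c,e), ready(f,e)}  (18 atoms)
goal ⊆ F2  ⇒  h_max = 2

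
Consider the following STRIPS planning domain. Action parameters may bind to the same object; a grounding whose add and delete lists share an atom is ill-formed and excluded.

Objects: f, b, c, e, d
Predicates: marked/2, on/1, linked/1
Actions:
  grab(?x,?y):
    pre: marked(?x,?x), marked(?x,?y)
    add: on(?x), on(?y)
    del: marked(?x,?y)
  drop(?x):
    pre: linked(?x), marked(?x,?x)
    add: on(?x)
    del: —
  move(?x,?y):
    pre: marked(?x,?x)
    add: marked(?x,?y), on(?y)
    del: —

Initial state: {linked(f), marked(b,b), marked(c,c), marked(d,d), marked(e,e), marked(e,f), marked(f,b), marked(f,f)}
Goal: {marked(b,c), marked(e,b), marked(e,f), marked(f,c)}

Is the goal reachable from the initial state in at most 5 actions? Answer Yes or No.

Yes

1. move(f,c)  →  {linked(f), marked(b,b), marked(c,c), marked(d,d), marked(e,e), marked(e,f), marked(f,b), marked(f,c), marked(f,f), on(c)}
2. move(b,c)  →  {linked(f), marked(b,b), marked(b,c), marked(c,c), marked(d,d), marked(e,e), marked(e,f), marked(f,b), marked(f,c), marked(f,f), on(c)}
3. move(e,b)  →  {linked(f), marked(b,b), marked(b,c), marked(c,c), marked(d,d), marked(e,b), marked(e,e), marked(e,f), marked(f,b), marked(f,c), marked(f,f), on(b), on(c)}
optimal plan length = 3; 3 ≤ 5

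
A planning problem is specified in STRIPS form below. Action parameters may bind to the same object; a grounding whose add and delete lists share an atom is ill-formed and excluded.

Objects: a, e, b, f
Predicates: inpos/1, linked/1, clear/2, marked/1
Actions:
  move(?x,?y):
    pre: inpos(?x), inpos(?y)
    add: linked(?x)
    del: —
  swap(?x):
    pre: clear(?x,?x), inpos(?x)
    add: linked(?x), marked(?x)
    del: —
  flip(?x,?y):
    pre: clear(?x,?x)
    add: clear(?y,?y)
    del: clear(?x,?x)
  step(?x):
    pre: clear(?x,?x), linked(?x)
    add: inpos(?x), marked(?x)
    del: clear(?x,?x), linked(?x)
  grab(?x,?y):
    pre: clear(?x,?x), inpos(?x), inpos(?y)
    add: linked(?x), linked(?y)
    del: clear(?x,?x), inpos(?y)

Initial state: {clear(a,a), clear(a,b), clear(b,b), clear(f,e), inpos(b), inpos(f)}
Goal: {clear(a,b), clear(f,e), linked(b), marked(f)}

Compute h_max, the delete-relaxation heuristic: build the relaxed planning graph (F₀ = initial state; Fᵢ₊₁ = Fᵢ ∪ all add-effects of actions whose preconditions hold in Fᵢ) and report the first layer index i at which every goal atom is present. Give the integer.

F0 = init (6 atoms)
F1 = F0 ∪ {clear(e,e), clear(f,f), linked(b), linked(f), marked(b)}  (11 atoms)
F2 = F1 ∪ {marked(f)}  (12 atoms)
goal ⊆ F2  ⇒  h_max = 2

2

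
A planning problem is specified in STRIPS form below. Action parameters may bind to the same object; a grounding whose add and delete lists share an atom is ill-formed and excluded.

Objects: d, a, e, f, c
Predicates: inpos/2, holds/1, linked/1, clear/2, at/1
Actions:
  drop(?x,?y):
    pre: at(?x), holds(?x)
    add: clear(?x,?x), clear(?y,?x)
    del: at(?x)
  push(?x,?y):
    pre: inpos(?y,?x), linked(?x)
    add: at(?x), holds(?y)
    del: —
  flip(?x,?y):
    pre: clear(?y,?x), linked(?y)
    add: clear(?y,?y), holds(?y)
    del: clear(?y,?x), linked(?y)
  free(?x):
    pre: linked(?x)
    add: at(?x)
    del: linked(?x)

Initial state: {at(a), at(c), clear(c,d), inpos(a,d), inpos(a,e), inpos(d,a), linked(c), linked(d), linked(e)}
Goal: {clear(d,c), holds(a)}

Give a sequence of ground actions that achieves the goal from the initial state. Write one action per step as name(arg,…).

push(d,a); flip(d,c); drop(c,d)

1. push(d,a)  →  {at(a), at(c), at(d), clear(c,d), holds(a), inpos(a,d), inpos(a,e), inpos(d,a), linked(c), linked(d), linked(e)}
2. flip(d,c)  →  {at(a), at(c), at(d), clear(c,c), holds(a), holds(c), inpos(a,d), inpos(a,e), inpos(d,a), linked(d), linked(e)}
3. drop(c,d)  →  {at(a), at(d), clear(c,c), clear(d,c), holds(a), holds(c), inpos(a,d), inpos(a,e), inpos(d,a), linked(d), linked(e)}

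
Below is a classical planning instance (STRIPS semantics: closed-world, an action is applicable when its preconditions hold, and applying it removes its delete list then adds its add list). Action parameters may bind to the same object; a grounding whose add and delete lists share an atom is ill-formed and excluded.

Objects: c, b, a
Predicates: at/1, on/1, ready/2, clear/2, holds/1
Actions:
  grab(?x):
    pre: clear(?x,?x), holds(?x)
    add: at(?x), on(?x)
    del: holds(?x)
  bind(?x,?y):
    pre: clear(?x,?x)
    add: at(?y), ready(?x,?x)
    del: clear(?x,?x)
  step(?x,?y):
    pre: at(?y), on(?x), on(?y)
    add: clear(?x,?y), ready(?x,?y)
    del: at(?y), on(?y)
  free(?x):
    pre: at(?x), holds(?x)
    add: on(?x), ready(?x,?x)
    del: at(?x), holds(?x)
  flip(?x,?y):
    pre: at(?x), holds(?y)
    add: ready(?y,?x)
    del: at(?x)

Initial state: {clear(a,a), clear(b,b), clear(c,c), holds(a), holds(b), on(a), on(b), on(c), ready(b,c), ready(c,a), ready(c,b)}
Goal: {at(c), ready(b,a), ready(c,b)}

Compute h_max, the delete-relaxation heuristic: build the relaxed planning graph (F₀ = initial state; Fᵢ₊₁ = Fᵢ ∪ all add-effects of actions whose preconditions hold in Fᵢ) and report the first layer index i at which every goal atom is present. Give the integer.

F0 = init (11 atoms)
F1 = F0 ∪ {at(a), at(b), at(c), ready(a,a), ready(b,b), ready(c,c)}  (17 atoms)
F2 = F1 ∪ {clear(a,b), clear(a,c), clear(b,a), clear(b,c), clear(c,a), clear(c,b), ready(a,b), ready(a,c), ready(b,a)}  (26 atoms)
goal ⊆ F2  ⇒  h_max = 2

2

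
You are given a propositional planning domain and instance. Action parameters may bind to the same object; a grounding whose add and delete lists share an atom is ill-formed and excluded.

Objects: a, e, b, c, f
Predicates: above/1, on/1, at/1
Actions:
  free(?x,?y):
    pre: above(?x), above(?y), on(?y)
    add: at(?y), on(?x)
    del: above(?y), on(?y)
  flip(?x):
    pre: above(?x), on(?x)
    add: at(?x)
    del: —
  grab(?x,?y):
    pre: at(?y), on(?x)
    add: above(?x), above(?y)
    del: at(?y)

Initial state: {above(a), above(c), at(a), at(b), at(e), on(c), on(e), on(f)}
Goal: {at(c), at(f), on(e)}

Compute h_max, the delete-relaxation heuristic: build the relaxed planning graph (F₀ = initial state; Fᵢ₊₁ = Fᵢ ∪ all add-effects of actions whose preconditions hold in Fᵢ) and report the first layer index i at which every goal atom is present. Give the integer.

2

F0 = init (8 atoms)
F1 = F0 ∪ {above(b), above(e), above(f), at(c), on(a)}  (13 atoms)
F2 = F1 ∪ {at(f), on(b)}  (15 atoms)
goal ⊆ F2  ⇒  h_max = 2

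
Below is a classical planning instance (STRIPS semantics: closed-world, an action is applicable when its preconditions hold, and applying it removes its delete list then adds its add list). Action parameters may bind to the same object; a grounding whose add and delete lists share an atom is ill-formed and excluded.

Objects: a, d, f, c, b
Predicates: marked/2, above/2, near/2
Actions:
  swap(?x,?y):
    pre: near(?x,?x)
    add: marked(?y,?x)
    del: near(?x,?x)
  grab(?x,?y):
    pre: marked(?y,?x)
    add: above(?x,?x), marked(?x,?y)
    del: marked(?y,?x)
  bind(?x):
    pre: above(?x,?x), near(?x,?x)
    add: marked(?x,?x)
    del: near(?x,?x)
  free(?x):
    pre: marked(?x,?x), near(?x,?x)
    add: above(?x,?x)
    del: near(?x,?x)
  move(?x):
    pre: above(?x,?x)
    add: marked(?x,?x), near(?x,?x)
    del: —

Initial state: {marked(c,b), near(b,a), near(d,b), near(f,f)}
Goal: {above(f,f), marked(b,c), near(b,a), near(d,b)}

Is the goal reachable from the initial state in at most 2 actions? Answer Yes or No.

No

1. swap(f,a)  →  {marked(a,f), marked(c,b), near(b,a), near(d,b)}
2. grab(f,a)  →  {above(f,f), marked(c,b), marked(f,a), near(b,a), near(d,b)}
3. grab(b,c)  →  {above(b,b), above(f,f), marked(b,c), marked(f,a), near(b,a), near(d,b)}
optimal plan length = 3; 3 > 2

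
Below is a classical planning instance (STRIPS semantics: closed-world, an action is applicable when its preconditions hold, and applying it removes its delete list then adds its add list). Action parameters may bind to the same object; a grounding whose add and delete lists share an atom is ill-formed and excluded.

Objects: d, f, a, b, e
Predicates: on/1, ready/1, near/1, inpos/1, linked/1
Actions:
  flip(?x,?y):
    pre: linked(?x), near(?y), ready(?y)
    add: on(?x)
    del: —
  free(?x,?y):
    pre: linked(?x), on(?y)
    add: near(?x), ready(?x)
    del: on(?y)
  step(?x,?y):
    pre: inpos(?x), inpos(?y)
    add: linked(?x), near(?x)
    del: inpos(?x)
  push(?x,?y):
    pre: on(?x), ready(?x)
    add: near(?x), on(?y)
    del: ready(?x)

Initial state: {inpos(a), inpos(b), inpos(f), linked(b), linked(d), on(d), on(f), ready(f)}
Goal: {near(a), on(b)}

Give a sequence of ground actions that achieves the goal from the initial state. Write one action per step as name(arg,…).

1. step(a,f)  →  {inpos(b), inpos(f), linked(a), linked(b), linked(d), near(a), on(d), on(f), ready(f)}
2. push(f,b)  →  {inpos(b), inpos(f), linked(a), linked(b), linked(d), near(a), near(f), on(b), on(d), on(f)}

step(a,f); push(f,b)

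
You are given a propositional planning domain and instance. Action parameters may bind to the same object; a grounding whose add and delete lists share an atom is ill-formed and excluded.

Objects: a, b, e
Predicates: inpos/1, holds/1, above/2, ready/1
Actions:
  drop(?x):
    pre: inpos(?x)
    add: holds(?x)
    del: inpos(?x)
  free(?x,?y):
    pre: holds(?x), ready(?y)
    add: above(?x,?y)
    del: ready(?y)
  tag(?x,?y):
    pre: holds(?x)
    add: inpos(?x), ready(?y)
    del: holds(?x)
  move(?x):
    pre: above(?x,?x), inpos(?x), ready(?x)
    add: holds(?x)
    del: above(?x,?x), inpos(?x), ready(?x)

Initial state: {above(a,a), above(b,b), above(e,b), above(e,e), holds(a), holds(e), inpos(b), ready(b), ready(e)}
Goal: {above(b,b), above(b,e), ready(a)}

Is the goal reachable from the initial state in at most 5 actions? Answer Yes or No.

Yes

1. drop(b)  →  {above(a,a), above(b,b), above(e,b), above(e,e), holds(a), holds(b), holds(e), ready(b), ready(e)}
2. free(b,e)  →  {above(a,a), above(b,b), above(b,e), above(e,b), above(e,e), holds(a), holds(b), holds(e), ready(b)}
3. tag(a,a)  →  {above(a,a), above(b,b), above(b,e), above(e,b), above(e,e), holds(b), holds(e), inpos(a), ready(a), ready(b)}
optimal plan length = 3; 3 ≤ 5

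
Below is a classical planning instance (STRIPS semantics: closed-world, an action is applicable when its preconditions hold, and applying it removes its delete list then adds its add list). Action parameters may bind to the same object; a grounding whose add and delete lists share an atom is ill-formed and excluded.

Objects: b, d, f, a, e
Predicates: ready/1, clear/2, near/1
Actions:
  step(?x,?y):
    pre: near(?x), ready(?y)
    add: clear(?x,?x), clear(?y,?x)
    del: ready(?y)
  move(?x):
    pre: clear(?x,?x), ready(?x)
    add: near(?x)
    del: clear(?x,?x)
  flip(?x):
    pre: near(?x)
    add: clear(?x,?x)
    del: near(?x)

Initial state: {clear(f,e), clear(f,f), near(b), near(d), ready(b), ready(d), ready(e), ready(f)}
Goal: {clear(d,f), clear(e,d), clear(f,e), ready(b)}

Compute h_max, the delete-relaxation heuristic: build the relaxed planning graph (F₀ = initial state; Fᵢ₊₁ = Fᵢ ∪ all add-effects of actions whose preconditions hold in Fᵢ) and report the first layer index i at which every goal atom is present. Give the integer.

2

F0 = init (8 atoms)
F1 = F0 ∪ {clear(b,b), clear(b,d), clear(d,b), clear(d,d), clear(e,b), clear(e,d), clear(f,b), clear(f,d), near(f)}  (17 atoms)
F2 = F1 ∪ {clear(b,f), clear(d,f), clear(e,f)}  (20 atoms)
goal ⊆ F2  ⇒  h_max = 2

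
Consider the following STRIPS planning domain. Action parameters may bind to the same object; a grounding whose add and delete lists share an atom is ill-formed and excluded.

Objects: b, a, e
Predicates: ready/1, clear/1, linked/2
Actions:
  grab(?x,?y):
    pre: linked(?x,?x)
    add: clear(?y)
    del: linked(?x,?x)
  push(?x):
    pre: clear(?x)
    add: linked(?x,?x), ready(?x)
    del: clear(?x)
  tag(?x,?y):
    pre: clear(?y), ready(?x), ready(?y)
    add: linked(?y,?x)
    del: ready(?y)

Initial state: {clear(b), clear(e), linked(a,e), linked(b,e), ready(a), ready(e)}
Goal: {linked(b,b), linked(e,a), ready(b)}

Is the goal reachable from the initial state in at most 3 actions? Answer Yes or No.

1. push(b)  →  {clear(e), linked(a,e), linked(b,b), linked(b,e), ready(a), ready(b), ready(e)}
2. tag(a,e)  →  {clear(e), linked(a,e), linked(b,b), linked(b,e), linked(e,a), ready(a), ready(b)}
optimal plan length = 2; 2 ≤ 3

Yes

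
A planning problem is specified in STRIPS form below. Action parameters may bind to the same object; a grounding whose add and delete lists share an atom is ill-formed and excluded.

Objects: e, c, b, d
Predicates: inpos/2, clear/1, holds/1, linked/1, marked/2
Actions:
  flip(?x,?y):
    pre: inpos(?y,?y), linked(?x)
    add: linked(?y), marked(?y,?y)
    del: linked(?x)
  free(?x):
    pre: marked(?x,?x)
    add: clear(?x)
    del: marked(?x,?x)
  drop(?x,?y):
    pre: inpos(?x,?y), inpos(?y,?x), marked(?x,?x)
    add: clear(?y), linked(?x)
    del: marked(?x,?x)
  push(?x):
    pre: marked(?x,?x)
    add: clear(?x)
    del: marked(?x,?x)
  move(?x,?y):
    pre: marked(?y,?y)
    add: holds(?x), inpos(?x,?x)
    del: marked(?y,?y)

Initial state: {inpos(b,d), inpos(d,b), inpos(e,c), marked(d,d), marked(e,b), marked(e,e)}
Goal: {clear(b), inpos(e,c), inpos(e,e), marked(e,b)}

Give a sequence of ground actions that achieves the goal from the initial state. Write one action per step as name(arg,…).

drop(d,b); move(e,e)

1. drop(d,b)  →  {clear(b), inpos(b,d), inpos(d,b), inpos(e,c), linked(d), marked(e,b), marked(e,e)}
2. move(e,e)  →  {clear(b), holds(e), inpos(b,d), inpos(d,b), inpos(e,c), inpos(e,e), linked(d), marked(e,b)}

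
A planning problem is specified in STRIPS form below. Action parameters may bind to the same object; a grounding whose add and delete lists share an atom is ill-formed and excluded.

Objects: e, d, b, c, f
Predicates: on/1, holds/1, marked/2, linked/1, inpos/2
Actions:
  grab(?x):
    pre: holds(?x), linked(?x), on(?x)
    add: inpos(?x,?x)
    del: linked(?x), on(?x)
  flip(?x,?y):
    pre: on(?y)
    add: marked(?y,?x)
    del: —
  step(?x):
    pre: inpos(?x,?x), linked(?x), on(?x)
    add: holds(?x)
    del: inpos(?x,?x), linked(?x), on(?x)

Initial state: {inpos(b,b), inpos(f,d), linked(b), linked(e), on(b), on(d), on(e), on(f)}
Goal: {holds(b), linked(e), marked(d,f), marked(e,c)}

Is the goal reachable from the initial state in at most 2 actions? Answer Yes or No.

No

1. flip(c,e)  →  {inpos(b,b), inpos(f,d), linked(b), linked(e), marked(e,c), on(b), on(d), on(e), on(f)}
2. flip(f,d)  →  {inpos(b,b), inpos(f,d), linked(b), linked(e), marked(d,f), marked(e,c), on(b), on(d), on(e), on(f)}
3. step(b)  →  {holds(b), inpos(f,d), linked(e), marked(d,f), marked(e,c), on(d), on(e), on(f)}
optimal plan length = 3; 3 > 2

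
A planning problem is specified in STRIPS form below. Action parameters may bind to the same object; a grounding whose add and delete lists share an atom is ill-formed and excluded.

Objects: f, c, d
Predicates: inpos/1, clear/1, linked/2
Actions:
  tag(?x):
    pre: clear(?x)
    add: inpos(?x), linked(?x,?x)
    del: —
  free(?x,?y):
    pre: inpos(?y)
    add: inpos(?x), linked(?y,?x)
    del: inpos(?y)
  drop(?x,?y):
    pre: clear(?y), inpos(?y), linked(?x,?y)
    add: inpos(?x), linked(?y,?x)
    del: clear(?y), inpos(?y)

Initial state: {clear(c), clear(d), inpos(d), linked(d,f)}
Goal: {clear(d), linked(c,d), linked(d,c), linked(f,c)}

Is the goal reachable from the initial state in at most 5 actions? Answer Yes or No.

Yes

1. free(f,d)  →  {clear(c), clear(d), inpos(f), linked(d,f)}
2. free(c,f)  →  {clear(c), clear(d), inpos(c), linked(d,f), linked(f,c)}
3. free(d,c)  →  {clear(c), clear(d), inpos(d), linked(c,d), linked(d,f), linked(f,c)}
4. free(c,d)  →  {clear(c), clear(d), inpos(c), linked(c,d), linked(d,c), linked(d,f), linked(f,c)}
optimal plan length = 4; 4 ≤ 5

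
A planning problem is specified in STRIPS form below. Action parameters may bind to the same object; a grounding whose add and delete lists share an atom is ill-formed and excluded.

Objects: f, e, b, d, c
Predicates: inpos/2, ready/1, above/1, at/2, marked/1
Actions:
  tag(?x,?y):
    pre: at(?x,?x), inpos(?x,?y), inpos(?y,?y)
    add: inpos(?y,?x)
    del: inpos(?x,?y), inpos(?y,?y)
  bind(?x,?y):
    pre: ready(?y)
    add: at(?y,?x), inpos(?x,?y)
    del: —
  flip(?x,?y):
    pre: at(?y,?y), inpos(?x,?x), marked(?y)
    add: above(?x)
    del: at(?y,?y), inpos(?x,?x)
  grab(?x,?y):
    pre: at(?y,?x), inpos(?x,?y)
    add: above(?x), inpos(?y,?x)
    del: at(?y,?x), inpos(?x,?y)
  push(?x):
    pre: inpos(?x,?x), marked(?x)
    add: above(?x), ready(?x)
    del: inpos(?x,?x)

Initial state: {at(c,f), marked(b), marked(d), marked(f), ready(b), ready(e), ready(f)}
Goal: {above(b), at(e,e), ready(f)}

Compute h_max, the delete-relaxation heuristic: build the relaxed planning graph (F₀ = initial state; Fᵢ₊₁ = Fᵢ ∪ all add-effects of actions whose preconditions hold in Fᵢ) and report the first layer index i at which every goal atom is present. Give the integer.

F0 = init (7 atoms)
F1 = F0 ∪ {at(b,b), at(b,c), at(b,d), at(b,e), at(b,f), at(e,b), at(e,c), at(e,d), at(e,e), at(e,f), at(f,b), at(f,c), at(f,d), at(f,e), at(f,f), inpos(b,b), inpos(b,e), inpos(b,f), inpos(c,b), inpos(c,e), inpos(c,f), inpos(d,b), inpos(d,e), inpos(d,f), inpos(e,b), inpos(e,e), inpos(e,f), inpos(f,b), inpos(f,e), inpos(f,f)}  (37 atoms)
F2 = F1 ∪ {above(b), above(c), above(d), above(e), above(f), inpos(b,c), inpos(b,d), inpos(e,c), inpos(e,d), inpos(f,c), inpos(f,d)}  (48 atoms)
goal ⊆ F2  ⇒  h_max = 2

2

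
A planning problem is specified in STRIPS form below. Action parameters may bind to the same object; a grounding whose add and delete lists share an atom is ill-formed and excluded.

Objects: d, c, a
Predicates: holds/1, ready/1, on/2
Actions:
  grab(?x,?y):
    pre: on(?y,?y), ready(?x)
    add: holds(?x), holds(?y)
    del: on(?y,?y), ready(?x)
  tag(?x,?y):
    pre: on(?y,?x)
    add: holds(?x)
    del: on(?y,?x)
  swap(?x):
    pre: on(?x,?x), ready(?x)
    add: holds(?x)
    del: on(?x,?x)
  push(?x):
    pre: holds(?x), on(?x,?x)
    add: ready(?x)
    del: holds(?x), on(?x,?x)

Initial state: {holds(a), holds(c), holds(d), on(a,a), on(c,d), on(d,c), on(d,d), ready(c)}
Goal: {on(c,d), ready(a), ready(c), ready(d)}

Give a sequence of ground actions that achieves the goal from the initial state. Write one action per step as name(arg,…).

1. push(d)  →  {holds(a), holds(c), on(a,a), on(c,d), on(d,c), ready(c), ready(d)}
2. push(a)  →  {holds(c), on(c,d), on(d,c), ready(a), ready(c), ready(d)}

push(d); push(a)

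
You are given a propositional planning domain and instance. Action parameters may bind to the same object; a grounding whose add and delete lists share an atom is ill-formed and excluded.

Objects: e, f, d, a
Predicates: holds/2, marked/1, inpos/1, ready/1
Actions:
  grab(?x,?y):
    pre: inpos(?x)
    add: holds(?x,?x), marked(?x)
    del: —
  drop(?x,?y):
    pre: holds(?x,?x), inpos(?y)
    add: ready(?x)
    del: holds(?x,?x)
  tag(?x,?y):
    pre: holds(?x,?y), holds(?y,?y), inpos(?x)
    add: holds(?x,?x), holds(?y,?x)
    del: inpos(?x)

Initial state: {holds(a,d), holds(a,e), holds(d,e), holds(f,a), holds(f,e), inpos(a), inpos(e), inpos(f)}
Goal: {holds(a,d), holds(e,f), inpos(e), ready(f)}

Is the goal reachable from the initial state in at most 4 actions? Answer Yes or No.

Yes

1. grab(e,e)  →  {holds(a,d), holds(a,e), holds(d,e), holds(e,e), holds(f,a), holds(f,e), inpos(a), inpos(e), inpos(f), marked(e)}
2. tag(f,e)  →  {holds(a,d), holds(a,e), holds(d,e), holds(e,e), holds(e,f), holds(f,a), holds(f,e), holds(f,f), inpos(a), inpos(e), marked(e)}
3. drop(f,e)  →  {holds(a,d), holds(a,e), holds(d,e), holds(e,e), holds(e,f), holds(f,a), holds(f,e), inpos(a), inpos(e), marked(e), ready(f)}
optimal plan length = 3; 3 ≤ 4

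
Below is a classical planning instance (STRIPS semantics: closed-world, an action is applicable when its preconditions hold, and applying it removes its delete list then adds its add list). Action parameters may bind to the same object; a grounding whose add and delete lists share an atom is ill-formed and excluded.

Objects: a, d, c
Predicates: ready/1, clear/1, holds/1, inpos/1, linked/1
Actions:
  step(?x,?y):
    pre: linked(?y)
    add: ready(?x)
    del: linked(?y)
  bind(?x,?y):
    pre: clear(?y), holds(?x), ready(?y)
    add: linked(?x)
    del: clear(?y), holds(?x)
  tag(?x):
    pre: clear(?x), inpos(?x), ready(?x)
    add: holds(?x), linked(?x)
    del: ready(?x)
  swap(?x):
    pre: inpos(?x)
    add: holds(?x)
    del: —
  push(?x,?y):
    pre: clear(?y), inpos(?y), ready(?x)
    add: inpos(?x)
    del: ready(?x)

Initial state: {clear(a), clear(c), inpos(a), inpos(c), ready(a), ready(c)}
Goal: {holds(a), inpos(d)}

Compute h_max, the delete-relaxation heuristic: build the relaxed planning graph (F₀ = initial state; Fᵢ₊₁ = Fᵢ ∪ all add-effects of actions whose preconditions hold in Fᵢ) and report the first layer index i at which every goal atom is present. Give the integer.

F0 = init (6 atoms)
F1 = F0 ∪ {holds(a), holds(c), linked(a), linked(c)}  (10 atoms)
F2 = F1 ∪ {ready(d)}  (11 atoms)
F3 = F2 ∪ {inpos(d)}  (12 atoms)
goal ⊆ F3  ⇒  h_max = 3

3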